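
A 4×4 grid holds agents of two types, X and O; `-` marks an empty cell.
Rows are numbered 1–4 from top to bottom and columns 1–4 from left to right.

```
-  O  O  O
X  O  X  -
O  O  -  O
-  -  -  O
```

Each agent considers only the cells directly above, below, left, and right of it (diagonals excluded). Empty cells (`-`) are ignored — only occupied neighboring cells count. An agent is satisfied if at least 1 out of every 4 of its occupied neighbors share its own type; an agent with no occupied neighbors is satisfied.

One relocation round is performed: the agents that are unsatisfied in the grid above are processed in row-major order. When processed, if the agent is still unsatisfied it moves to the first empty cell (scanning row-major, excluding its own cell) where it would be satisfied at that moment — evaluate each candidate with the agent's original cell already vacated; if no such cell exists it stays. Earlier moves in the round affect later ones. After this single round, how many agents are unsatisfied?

Initially unsatisfied (in order): (2,1), (2,3).
  (2,1) → (2,4).
  (2,3): now satisfied by earlier moves; stays.
Resulting grid:
- O O O
- O X X
O O - O
- - - O
All satisfied now.

0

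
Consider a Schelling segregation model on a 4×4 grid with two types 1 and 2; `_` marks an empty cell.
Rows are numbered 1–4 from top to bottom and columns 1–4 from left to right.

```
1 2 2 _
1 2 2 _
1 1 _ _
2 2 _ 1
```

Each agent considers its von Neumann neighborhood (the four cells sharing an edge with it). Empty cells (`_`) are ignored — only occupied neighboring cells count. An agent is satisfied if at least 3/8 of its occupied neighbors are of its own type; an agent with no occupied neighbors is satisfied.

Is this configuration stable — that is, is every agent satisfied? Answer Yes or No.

No

Row 1: (1,1)1 1/2 ✓ · (1,2)2 2/3 ✓ · (1,3)2 2/2 ✓
Row 2: (2,1)1 2/3 ✓ · (2,2)2 2/4 ✓ · (2,3)2 2/2 ✓
Row 3: (3,1)1 2/3 ✓ · (3,2)1 1/3 ✗
Row 4: (4,1)2 1/2 ✓ · (4,2)2 1/2 ✓ · (4,4)1 0/0 ✓
For instance (3,2) has only 1/3 same-type neighbors, below 3/8.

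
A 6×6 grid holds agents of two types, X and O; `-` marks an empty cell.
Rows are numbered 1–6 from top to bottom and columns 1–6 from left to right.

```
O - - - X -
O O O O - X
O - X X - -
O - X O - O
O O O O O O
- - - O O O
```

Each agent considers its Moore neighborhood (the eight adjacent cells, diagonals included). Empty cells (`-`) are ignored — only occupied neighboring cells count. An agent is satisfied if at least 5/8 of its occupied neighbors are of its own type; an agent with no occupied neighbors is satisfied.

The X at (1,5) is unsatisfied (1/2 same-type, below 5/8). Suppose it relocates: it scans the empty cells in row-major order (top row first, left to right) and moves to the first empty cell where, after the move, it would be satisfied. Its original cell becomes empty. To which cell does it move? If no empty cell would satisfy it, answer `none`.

Vacating (1,5). Empty cells in order:
  (1,2): 0/4 same-type → still unsatisfied.
  (1,3): 0/3 same-type → still unsatisfied.
  (1,4): 0/2 same-type → still unsatisfied.
  (1,6): 1/1 same-type → satisfied — stop here.

(1,6)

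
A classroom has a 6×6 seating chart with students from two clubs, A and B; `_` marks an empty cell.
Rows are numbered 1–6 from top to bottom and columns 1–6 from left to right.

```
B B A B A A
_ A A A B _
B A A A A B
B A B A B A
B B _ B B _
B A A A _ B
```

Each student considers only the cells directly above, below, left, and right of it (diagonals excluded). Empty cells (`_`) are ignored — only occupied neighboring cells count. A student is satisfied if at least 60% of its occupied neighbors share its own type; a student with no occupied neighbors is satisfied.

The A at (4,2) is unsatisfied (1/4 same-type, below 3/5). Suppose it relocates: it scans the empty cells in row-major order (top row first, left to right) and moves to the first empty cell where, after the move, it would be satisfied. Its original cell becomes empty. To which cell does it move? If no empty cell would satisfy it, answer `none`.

none

Vacating (4,2). Empty cells in order:
  (2,1): 1/3 same-type → still unsatisfied.
  (2,6): 1/3 same-type → still unsatisfied.
  (5,3): 1/4 same-type → still unsatisfied.
  (5,6): 1/3 same-type → still unsatisfied.
  (6,5): 1/3 same-type → still unsatisfied.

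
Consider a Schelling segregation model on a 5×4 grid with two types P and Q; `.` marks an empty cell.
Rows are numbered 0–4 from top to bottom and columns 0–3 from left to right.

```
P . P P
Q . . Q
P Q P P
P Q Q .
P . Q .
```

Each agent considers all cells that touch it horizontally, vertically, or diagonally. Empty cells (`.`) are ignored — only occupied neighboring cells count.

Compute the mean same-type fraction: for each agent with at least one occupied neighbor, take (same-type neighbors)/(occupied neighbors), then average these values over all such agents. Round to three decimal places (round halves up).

Row 0: (0,0)P 0/1 · (0,2)P 1/2 · (0,3)P 1/2
Row 1: (1,0)Q 1/3 · (1,3)Q 0/4
Row 2: (2,0)P 1/4 · (2,1)Q 3/6 · (2,2)P 1/5 · (2,3)P 1/3
Row 3: (3,0)P 2/4 · (3,1)Q 3/7 · (3,2)Q 3/5
Row 4: (4,0)P 1/2 · (4,2)Q 2/2
Sum over 14 agents: 0/1 + 1/2 + 1/2 + 1/3 + 0/4 + 1/4 + 3/6 + 1/5 + 1/3 + 2/4 + 3/7 + 3/5 + 1/2 + 2/2 = 2371/420; mean = 2371/420 ÷ 14 = 2371/5880 = 0.403231… → 0.403.

0.403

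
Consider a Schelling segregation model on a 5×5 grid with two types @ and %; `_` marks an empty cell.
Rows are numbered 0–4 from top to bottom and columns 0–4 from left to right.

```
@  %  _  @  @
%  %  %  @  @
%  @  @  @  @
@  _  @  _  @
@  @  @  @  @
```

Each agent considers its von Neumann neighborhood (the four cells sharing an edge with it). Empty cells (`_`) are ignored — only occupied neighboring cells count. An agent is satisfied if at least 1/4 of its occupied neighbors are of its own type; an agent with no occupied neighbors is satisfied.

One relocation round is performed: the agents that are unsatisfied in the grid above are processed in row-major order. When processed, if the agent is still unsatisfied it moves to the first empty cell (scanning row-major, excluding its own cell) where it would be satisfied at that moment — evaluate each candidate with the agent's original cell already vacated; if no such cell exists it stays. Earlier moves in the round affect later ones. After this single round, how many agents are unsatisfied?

Initially unsatisfied (in order): (0,0).
  (0,0) → (0,2).
Resulting grid:
_ % @ @ @
% % % @ @
% @ @ @ @
@ _ @ _ @
@ @ @ @ @
All satisfied now.

0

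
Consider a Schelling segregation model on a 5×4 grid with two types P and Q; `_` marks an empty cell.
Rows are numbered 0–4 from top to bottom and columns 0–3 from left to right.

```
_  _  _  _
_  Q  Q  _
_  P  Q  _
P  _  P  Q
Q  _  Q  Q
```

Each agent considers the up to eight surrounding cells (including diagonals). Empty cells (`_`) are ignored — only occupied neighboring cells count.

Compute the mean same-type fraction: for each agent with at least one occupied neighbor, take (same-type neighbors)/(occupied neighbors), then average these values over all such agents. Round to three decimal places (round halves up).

0.512

Row 1: (1,1)Q 2/3 · (1,2)Q 2/3
Row 2: (2,1)P 2/5 · (2,2)Q 3/5
Row 3: (3,0)P 1/2 · (3,2)P 1/5 · (3,3)Q 3/4
Row 4: (4,0)Q 0/1 · (4,2)Q 2/3 · (4,3)Q 2/3
Sum over 10 agents: 2/3 + 2/3 + 2/5 + 3/5 + 1/2 + 1/5 + 3/4 + 0/1 + 2/3 + 2/3 = 307/60; mean = 307/60 ÷ 10 = 307/600 = 0.511666… → 0.512.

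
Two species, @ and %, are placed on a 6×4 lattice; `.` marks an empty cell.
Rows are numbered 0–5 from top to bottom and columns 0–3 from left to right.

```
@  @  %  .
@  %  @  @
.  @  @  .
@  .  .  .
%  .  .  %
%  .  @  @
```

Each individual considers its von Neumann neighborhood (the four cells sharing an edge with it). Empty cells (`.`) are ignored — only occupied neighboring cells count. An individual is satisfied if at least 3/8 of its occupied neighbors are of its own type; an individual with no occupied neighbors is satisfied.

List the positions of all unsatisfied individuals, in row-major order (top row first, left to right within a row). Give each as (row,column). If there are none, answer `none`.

(0,1), (0,2), (1,1), (3,0), (4,3)

Row 0: (0,0)@ 2/2 ✓ · (0,1)@ 1/3 ✗ · (0,2)% 0/2 ✗
Row 1: (1,0)@ 1/2 ✓ · (1,1)% 0/4 ✗ · (1,2)@ 2/4 ✓ · (1,3)@ 1/1 ✓
Row 2: (2,1)@ 1/2 ✓ · (2,2)@ 2/2 ✓
Row 3: (3,0)@ 0/1 ✗
Row 4: (4,0)% 1/2 ✓ · (4,3)% 0/1 ✗
Row 5: (5,0)% 1/1 ✓ · (5,2)@ 1/1 ✓ · (5,3)@ 1/2 ✓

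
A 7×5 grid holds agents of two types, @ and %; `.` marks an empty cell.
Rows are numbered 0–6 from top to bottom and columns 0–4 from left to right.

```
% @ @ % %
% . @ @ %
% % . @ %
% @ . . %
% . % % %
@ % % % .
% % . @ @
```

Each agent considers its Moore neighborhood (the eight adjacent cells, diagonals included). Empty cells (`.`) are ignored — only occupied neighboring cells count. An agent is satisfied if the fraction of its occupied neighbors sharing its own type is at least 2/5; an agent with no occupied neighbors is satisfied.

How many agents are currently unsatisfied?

3

Row 0: (0,0)% 1/2 ✓ · (0,1)@ 2/4 ✓ · (0,2)@ 3/4 ✓ · (0,3)% 2/5 ✓ · (0,4)% 2/3 ✓
Row 1: (1,0)% 3/4 ✓ · (1,2)@ 4/6 ✓ · (1,3)@ 3/7 ✓ · (1,4)% 3/5 ✓
Row 2: (2,0)% 3/4 ✓ · (2,1)% 3/5 ✓ · (2,3)@ 2/5 ✓ · (2,4)% 2/4 ✓
Row 3: (3,0)% 3/4 ✓ · (3,1)@ 0/5 ✗ · (3,4)% 3/4 ✓
Row 4: (4,0)% 2/4 ✓ · (4,2)% 4/5 ✓ · (4,3)% 5/5 ✓ · (4,4)% 3/3 ✓
Row 5: (5,0)@ 0/4 ✗ · (5,1)% 5/6 ✓ · (5,2)% 5/6 ✓ · (5,3)% 4/6 ✓
Row 6: (6,0)% 2/3 ✓ · (6,1)% 3/4 ✓ · (6,3)@ 1/3 ✗ · (6,4)@ 1/2 ✓
Unsatisfied: (3,1), (5,0), (6,3) — 3 in total.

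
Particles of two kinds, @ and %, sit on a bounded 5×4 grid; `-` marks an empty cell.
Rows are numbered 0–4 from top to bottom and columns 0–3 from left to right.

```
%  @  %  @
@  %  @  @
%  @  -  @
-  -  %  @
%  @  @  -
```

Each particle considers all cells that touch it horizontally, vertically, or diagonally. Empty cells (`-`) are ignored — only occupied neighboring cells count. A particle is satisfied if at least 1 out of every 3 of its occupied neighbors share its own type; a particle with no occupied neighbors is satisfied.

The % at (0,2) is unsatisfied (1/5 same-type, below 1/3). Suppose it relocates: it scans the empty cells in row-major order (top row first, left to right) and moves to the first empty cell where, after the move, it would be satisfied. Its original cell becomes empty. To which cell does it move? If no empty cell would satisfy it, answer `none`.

Vacating (0,2). Empty cells in order:
  (2,2): 2/7 same-type → still unsatisfied.
  (3,0): 2/4 same-type → satisfied — stop here.

(3,0)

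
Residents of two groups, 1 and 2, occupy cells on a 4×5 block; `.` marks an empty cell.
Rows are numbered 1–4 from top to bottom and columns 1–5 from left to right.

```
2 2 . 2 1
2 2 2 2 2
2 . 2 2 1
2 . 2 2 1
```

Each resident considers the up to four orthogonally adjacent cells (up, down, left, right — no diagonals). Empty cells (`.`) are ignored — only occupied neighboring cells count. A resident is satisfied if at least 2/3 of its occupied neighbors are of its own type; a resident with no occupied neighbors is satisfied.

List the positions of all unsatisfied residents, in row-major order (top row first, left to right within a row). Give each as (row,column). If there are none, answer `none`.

(1,1)2 2/2 ✓
(1,2)2 2/2 ✓
(1,4)2 1/2 ✗
(1,5)1 0/2 ✗
(2,1)2 3/3 ✓
(2,2)2 3/3 ✓
(2,3)2 3/3 ✓
(2,4)2 4/4 ✓
(2,5)2 1/3 ✗
(3,1)2 2/2 ✓
(3,3)2 3/3 ✓
(3,4)2 3/4 ✓
(3,5)1 1/3 ✗
(4,1)2 1/1 ✓
(4,3)2 2/2 ✓
(4,4)2 2/3 ✓
(4,5)1 1/2 ✗

(1,4), (1,5), (2,5), (3,5), (4,5)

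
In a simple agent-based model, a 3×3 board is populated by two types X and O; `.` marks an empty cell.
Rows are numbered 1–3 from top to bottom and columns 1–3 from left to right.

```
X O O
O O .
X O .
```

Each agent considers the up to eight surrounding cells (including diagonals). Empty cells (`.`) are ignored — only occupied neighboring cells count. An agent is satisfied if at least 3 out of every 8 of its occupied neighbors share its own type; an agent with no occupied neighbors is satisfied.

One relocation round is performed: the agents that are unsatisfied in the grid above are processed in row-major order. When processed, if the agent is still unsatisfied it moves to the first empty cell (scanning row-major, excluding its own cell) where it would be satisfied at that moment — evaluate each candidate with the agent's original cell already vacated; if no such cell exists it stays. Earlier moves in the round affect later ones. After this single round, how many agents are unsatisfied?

2

Initially unsatisfied (in order): (1,1), (3,1).
  (1,1): no empty cell satisfies it; stays.
  (3,1): no empty cell satisfies it; stays.
Resulting grid:
X O O
O O .
X O .
Unsatisfied now: (1,1), (3,1).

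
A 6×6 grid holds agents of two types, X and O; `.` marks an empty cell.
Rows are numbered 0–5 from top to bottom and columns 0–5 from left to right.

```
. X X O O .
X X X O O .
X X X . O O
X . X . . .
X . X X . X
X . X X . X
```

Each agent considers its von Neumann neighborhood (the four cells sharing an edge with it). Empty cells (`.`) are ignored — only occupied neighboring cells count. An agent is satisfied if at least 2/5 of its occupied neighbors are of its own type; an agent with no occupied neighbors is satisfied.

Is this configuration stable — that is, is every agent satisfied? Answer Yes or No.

(0,1)X 2/2 ok
(0,2)X 2/3 ok
(0,3)O 2/3 ok
(0,4)O 2/2 ok
(1,0)X 2/2 ok
(1,1)X 4/4 ok
(1,2)X 3/4 ok
(1,3)O 2/3 ok
(1,4)O 3/3 ok
(2,0)X 3/3 ok
(2,1)X 3/3 ok
(2,2)X 3/3 ok
(2,4)O 2/2 ok
(2,5)O 1/1 ok
(3,0)X 2/2 ok
(3,2)X 2/2 ok
(4,0)X 2/2 ok
(4,2)X 3/3 ok
(4,3)X 2/2 ok
(4,5)X 1/1 ok
(5,0)X 1/1 ok
(5,2)X 2/2 ok
(5,3)X 2/2 ok
(5,5)X 1/1 ok
All meet the threshold, so the configuration is stable.

Yes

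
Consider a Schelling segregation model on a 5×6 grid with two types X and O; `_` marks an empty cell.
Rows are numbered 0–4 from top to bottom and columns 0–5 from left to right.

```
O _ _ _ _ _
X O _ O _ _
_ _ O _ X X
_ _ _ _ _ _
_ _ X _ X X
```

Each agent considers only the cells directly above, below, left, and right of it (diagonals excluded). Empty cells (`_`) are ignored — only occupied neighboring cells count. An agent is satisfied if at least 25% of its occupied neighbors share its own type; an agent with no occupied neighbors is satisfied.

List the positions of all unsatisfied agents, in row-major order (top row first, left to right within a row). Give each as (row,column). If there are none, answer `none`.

Row 0: (0,0)O 0/1 ✗
Row 1: (1,0)X 0/2 ✗ · (1,1)O 0/1 ✗ · (1,3)O 0/0 ✓
Row 2: (2,2)O 0/0 ✓ · (2,4)X 1/1 ✓ · (2,5)X 1/1 ✓
Row 4: (4,2)X 0/0 ✓ · (4,4)X 1/1 ✓ · (4,5)X 1/1 ✓

(0,0), (1,0), (1,1)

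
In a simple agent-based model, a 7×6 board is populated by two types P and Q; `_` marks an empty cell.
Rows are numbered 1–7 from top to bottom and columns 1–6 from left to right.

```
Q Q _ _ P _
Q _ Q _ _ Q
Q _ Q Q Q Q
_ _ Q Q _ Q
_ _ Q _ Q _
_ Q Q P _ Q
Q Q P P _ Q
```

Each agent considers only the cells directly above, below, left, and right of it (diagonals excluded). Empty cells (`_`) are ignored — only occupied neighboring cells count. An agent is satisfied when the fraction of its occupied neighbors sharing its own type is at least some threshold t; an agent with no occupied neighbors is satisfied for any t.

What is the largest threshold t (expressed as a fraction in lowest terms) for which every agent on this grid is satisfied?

1/3

Row 1: (1,1)Q 2/2 · (1,2)Q 1/1 · (1,5)P — no occupied neighbors
Row 2: (2,1)Q 2/2 · (2,3)Q 1/1 · (2,6)Q 1/1
Row 3: (3,1)Q 1/1 · (3,3)Q 3/3 · (3,4)Q 3/3 · (3,5)Q 2/2 · (3,6)Q 3/3
Row 4: (4,3)Q 3/3 · (4,4)Q 2/2 · (4,6)Q 1/1
Row 5: (5,3)Q 2/2 · (5,5)Q — no occupied neighbors
Row 6: (6,2)Q 2/2 · (6,3)Q 2/4 · (6,4)P 1/2 · (6,6)Q 1/1
Row 7: (7,1)Q 1/1 · (7,2)Q 2/3 · (7,3)P 1/3 · (7,4)P 2/2 · (7,6)Q 1/1
The smallest same-type fraction is 1/3 at (7,3), which reduces to 1/3. Any threshold above that leaves this agent unsatisfied.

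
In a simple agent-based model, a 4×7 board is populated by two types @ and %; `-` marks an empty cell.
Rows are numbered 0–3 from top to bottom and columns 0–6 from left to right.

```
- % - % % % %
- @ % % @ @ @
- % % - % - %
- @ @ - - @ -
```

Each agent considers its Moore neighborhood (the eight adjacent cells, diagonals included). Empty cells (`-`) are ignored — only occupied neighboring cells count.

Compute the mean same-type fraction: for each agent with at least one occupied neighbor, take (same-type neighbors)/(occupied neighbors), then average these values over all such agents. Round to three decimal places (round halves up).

Row 0: (0,1)% 1/2 · (0,3)% 3/4 · (0,4)% 3/5 · (0,5)% 2/5 · (0,6)% 1/3
Row 1: (1,1)@ 0/4 · (1,2)% 5/6 · (1,3)% 5/6 · (1,4)@ 1/6 · (1,5)@ 2/7 · (1,6)@ 1/4
Row 2: (2,1)% 2/5 · (2,2)% 3/6 · (2,4)% 1/4 · (2,6)% 0/3
Row 3: (3,1)@ 1/3 · (3,2)@ 1/3 · (3,5)@ 0/2
Sum over 18 agents: 1/2 + 3/4 + 3/5 + 2/5 + 1/3 + 0/4 + 5/6 + 5/6 + 1/6 + 2/7 + 1/4 + 2/5 + 3/6 + 1/4 + 0/3 + 1/3 + 1/3 + 0/2 = 2843/420; mean = 2843/420 ÷ 18 = 2843/7560 = 0.376058… → 0.376.

0.376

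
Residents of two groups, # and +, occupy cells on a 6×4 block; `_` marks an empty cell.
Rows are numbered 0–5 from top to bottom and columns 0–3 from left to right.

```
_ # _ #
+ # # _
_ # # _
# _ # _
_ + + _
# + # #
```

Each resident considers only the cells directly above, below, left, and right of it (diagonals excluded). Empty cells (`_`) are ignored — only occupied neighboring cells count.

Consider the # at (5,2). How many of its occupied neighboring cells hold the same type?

1

Occupied neighbors of (5,2): (4,2)=+, (5,1)=+, (5,3)=#.
Same type (#): 1 of 3.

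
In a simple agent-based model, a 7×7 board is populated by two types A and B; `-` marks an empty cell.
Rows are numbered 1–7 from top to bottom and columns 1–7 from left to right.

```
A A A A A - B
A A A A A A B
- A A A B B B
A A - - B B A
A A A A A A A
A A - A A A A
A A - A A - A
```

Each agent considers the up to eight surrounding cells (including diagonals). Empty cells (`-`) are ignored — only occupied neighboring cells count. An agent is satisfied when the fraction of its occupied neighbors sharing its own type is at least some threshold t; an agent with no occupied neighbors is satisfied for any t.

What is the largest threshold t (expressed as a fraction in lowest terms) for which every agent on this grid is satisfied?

Row 1: (1,1)A 3/3 · (1,2)A 5/5 · (1,3)A 5/5 · (1,4)A 5/5 · (1,5)A 4/4 · (1,7)B 1/2
Row 2: (2,1)A 4/4 · (2,2)A 7/7 · (2,3)A 8/8 · (2,4)A 7/8 · (2,5)A 5/7 · (2,6)A 2/7 · (2,7)B 3/4
Row 3: (3,2)A 6/6 · (3,3)A 6/6 · (3,4)A 4/6 · (3,5)B 3/7 · (3,6)B 5/8 · (3,7)B 3/5
Row 4: (4,1)A 4/4 · (4,2)A 6/6 · (4,5)B 3/7 · (4,6)B 4/8 · (4,7)A 2/5
Row 5: (5,1)A 5/5 · (5,2)A 6/6 · (5,3)A 5/5 · (5,4)A 4/5 · (5,5)A 5/7 · (5,6)A 6/8 · (5,7)A 4/5
Row 6: (6,1)A 5/5 · (6,2)A 6/6 · (6,4)A 6/6 · (6,5)A 7/7 · (6,6)A 7/7 · (6,7)A 4/4
Row 7: (7,1)A 3/3 · (7,2)A 3/3 · (7,4)A 3/3 · (7,5)A 4/4 · (7,7)A 2/2
The smallest same-type fraction is 2/7 at (2,6), which reduces to 2/7. Any threshold above that leaves this agent unsatisfied.

2/7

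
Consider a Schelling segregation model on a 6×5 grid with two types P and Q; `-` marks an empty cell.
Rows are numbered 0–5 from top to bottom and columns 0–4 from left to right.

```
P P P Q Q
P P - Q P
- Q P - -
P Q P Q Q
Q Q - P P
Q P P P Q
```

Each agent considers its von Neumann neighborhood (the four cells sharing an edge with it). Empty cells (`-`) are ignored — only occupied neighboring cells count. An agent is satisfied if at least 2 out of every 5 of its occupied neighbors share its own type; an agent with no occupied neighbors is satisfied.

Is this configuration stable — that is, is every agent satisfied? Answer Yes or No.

(0,0)P 2/2 ok
(0,1)P 3/3 ok
(0,2)P 1/2 ok
(0,3)Q 2/3 ok
(0,4)Q 1/2 ok
(1,0)P 2/2 ok
(1,1)P 2/3 ok
(1,3)Q 1/2 ok
(1,4)P 0/2 unhappy
(2,1)Q 1/3 unhappy
(2,2)P 1/2 ok
(3,0)P 0/2 unhappy
(3,1)Q 2/4 ok
(3,2)P 1/3 unhappy
(3,3)Q 1/3 unhappy
(3,4)Q 1/2 ok
(4,0)Q 2/3 ok
(4,1)Q 2/3 ok
(4,3)P 2/3 ok
(4,4)P 1/3 unhappy
(5,0)Q 1/2 ok
(5,1)P 1/3 unhappy
(5,2)P 2/2 ok
(5,3)P 2/3 ok
(5,4)Q 0/2 unhappy
For instance (1,4) has only 0/2 same-type neighbors, below 2/5.

No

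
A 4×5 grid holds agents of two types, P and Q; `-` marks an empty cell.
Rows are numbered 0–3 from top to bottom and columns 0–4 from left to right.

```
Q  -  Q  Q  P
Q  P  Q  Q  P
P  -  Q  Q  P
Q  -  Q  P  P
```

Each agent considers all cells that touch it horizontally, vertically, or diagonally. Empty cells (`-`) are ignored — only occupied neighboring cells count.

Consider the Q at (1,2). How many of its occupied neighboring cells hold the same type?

Occupied neighbors of (1,2): (0,2)=Q, (0,3)=Q, (1,1)=P, (1,3)=Q, (2,2)=Q, (2,3)=Q.
Same type (Q): 5 of 6.

5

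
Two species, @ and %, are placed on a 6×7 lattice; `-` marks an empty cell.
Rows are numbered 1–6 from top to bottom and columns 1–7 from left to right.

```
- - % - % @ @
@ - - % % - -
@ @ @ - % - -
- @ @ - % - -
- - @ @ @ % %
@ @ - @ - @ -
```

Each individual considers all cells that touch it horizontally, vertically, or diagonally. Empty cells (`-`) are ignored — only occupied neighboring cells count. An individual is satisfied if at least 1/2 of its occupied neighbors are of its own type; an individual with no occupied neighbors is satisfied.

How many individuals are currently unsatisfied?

2

Row 1: (1,3)% 1/1 satisfied · (1,5)% 2/3 satisfied · (1,6)@ 1/3 not · (1,7)@ 1/1 satisfied
Row 2: (2,1)@ 2/2 satisfied · (2,4)% 4/5 satisfied · (2,5)% 3/4 satisfied
Row 3: (3,1)@ 3/3 satisfied · (3,2)@ 5/5 satisfied · (3,3)@ 3/4 satisfied · (3,5)% 3/3 satisfied
Row 4: (4,2)@ 5/5 satisfied · (4,3)@ 5/5 satisfied · (4,5)% 2/4 satisfied
Row 5: (5,3)@ 5/5 satisfied · (5,4)@ 4/5 satisfied · (5,5)@ 3/5 satisfied · (5,6)% 2/4 satisfied · (5,7)% 1/2 satisfied
Row 6: (6,1)@ 1/1 satisfied · (6,2)@ 2/2 satisfied · (6,4)@ 3/3 satisfied · (6,6)@ 1/3 not
Unsatisfied: (1,6), (6,6) — 2 in total.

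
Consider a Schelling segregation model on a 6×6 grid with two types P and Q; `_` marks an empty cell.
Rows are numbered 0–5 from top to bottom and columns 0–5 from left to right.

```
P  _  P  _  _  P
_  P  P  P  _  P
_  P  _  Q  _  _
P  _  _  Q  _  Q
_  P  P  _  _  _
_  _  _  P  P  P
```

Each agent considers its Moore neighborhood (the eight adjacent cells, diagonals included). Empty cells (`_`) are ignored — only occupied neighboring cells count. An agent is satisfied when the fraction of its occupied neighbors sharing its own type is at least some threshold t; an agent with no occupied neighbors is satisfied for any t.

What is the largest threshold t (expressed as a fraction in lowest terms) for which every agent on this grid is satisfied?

1/3

(0,0)P 1/1
(0,2)P 3/3
(0,5)P 1/1
(1,1)P 4/4
(1,2)P 4/5
(1,3)P 2/3
(1,5)P 1/1
(2,1)P 3/3
(2,3)Q 1/3
(3,0)P 2/2
(3,3)Q 1/2
(3,5)Q — no occupied neighbors
(4,1)P 2/2
(4,2)P 2/3
(5,3)P 2/2
(5,4)P 2/2
(5,5)P 1/1
The smallest same-type fraction is 1/3 at (2,3), which reduces to 1/3. Any threshold above that leaves this agent unsatisfied.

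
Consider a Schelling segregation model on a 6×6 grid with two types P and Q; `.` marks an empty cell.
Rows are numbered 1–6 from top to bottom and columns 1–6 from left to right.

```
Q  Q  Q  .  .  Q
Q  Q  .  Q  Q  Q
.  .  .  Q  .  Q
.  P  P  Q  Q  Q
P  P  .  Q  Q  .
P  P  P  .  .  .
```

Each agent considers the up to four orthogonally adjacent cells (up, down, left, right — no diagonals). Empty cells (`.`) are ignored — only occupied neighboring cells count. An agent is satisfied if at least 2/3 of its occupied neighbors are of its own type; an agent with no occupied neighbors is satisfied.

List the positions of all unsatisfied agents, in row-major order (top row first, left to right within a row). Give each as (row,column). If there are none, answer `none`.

Row 1: (1,1)Q 2/2 satisfied · (1,2)Q 3/3 satisfied · (1,3)Q 1/1 satisfied · (1,6)Q 1/1 satisfied
Row 2: (2,1)Q 2/2 satisfied · (2,2)Q 2/2 satisfied · (2,4)Q 2/2 satisfied · (2,5)Q 2/2 satisfied · (2,6)Q 3/3 satisfied
Row 3: (3,4)Q 2/2 satisfied · (3,6)Q 2/2 satisfied
Row 4: (4,2)P 2/2 satisfied · (4,3)P 1/2 not · (4,4)Q 3/4 satisfied · (4,5)Q 3/3 satisfied · (4,6)Q 2/2 satisfied
Row 5: (5,1)P 2/2 satisfied · (5,2)P 3/3 satisfied · (5,4)Q 2/2 satisfied · (5,5)Q 2/2 satisfied
Row 6: (6,1)P 2/2 satisfied · (6,2)P 3/3 satisfied · (6,3)P 1/1 satisfied

(4,3)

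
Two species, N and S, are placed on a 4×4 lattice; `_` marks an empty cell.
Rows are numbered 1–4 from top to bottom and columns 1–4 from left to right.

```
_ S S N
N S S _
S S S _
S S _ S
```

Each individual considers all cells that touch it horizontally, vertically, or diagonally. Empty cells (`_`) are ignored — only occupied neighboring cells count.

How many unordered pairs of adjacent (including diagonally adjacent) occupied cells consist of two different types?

6

Scan each occupied cell's neighbors to the right and below (and the two forward diagonals) so each pair is counted once.
Row 1: S(1,2)–S(1,3)= S(1,2)–S(2,2)= S(1,2)–S(2,3)= S(1,2)–N(2,1)≠ S(1,3)–N(1,4)≠ S(1,3)–S(2,3)= S(1,3)–S(2,2)= N(1,4)–S(2,3)≠  → 3/8 unlike.
Row 2: N(2,1)–S(2,2)≠ N(2,1)–S(3,1)≠ N(2,1)–S(3,2)≠ S(2,2)–S(2,3)= S(2,2)–S(3,2)= S(2,2)–S(3,3)= S(2,2)–S(3,1)= S(2,3)–S(3,3)= S(2,3)–S(3,2)=  → 3/9 unlike.
Row 3: S(3,1)–S(3,2)= S(3,1)–S(4,1)= S(3,1)–S(4,2)= S(3,2)–S(3,3)= S(3,2)–S(4,2)= S(3,2)–S(4,1)= S(3,3)–S(4,4)= S(3,3)–S(4,2)=  → 0/8 unlike.
Row 4: S(4,1)–S(4,2)=  → 0/1 unlike.
Total adjacent occupied pairs: 26; unlike-type pairs: 6.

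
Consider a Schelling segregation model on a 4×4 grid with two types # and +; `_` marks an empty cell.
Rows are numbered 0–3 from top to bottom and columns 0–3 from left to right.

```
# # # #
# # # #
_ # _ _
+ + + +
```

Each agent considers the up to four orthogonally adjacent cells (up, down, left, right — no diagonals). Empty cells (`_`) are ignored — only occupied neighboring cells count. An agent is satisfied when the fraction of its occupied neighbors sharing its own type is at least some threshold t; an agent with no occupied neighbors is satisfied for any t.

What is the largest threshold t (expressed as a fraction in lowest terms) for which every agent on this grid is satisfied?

Row 0: (0,0)# 2/2 · (0,1)# 3/3 · (0,2)# 3/3 · (0,3)# 2/2
Row 1: (1,0)# 2/2 · (1,1)# 4/4 · (1,2)# 3/3 · (1,3)# 2/2
Row 2: (2,1)# 1/2
Row 3: (3,0)+ 1/1 · (3,1)+ 2/3 · (3,2)+ 2/2 · (3,3)+ 1/1
The smallest same-type fraction is 1/2 at (2,1), which reduces to 1/2. Any threshold above that leaves this agent unsatisfied.

1/2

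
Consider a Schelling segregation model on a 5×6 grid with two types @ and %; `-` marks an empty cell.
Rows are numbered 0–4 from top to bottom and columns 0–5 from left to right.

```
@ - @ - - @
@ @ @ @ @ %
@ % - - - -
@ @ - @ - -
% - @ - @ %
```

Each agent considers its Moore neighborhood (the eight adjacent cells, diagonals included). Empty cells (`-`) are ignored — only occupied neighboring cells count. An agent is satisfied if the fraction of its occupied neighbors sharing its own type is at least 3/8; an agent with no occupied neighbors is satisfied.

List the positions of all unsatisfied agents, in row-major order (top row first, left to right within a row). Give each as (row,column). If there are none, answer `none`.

Row 0: (0,0)@ 2/2 ok · (0,2)@ 3/3 ok · (0,5)@ 1/2 ok
Row 1: (1,0)@ 3/4 ok · (1,1)@ 5/6 ok · (1,2)@ 3/4 ok · (1,3)@ 3/3 ok · (1,4)@ 2/3 ok · (1,5)% 0/2 unhappy
Row 2: (2,0)@ 4/5 ok · (2,1)% 0/6 unhappy
Row 3: (3,0)@ 2/4 ok · (3,1)@ 3/5 ok · (3,3)@ 2/2 ok
Row 4: (4,0)% 0/2 unhappy · (4,2)@ 2/2 ok · (4,4)@ 1/2 ok · (4,5)% 0/1 unhappy

(1,5), (2,1), (4,0), (4,5)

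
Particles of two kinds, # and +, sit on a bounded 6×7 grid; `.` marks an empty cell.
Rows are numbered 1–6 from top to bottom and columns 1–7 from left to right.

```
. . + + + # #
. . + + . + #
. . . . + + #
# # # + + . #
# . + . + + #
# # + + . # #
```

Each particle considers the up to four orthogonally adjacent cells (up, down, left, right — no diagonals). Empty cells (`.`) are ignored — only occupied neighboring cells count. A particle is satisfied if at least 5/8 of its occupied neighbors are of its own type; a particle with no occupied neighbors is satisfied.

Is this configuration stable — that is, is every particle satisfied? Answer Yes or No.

No

Row 1: (1,3)+ 2/2 satisfied · (1,4)+ 3/3 satisfied · (1,5)+ 1/2 not · (1,6)# 1/3 not · (1,7)# 2/2 satisfied
Row 2: (2,3)+ 2/2 satisfied · (2,4)+ 2/2 satisfied · (2,6)+ 1/3 not · (2,7)# 2/3 satisfied
Row 3: (3,5)+ 2/2 satisfied · (3,6)+ 2/3 satisfied · (3,7)# 2/3 satisfied
Row 4: (4,1)# 2/2 satisfied · (4,2)# 2/2 satisfied · (4,3)# 1/3 not · (4,4)+ 1/2 not · (4,5)+ 3/3 satisfied · (4,7)# 2/2 satisfied
Row 5: (5,1)# 2/2 satisfied · (5,3)+ 1/2 not · (5,5)+ 2/2 satisfied · (5,6)+ 1/3 not · (5,7)# 2/3 satisfied
Row 6: (6,1)# 2/2 satisfied · (6,2)# 1/2 not · (6,3)+ 2/3 satisfied · (6,4)+ 1/1 satisfied · (6,6)# 1/2 not · (6,7)# 2/2 satisfied
For instance (1,5) has only 1/2 same-type neighbors, below 5/8.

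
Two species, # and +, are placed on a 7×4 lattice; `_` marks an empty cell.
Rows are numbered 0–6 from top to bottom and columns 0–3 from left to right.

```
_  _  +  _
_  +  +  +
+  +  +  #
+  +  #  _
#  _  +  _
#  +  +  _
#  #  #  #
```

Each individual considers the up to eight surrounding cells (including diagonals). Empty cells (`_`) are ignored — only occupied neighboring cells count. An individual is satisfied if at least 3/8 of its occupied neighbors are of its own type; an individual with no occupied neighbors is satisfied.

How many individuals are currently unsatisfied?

Row 0: (0,2)+ 3/3 satisfied
Row 1: (1,1)+ 5/5 satisfied · (1,2)+ 5/6 satisfied · (1,3)+ 3/4 satisfied
Row 2: (2,0)+ 4/4 satisfied · (2,1)+ 6/7 satisfied · (2,2)+ 5/7 satisfied · (2,3)# 1/4 not
Row 3: (3,0)+ 3/4 satisfied · (3,1)+ 5/7 satisfied · (3,2)# 1/5 not
Row 4: (4,0)# 1/4 not · (4,2)+ 3/4 satisfied
Row 5: (5,0)# 3/4 satisfied · (5,1)+ 2/7 not · (5,2)+ 2/5 satisfied
Row 6: (6,0)# 2/3 satisfied · (6,1)# 3/5 satisfied · (6,2)# 2/4 satisfied · (6,3)# 1/2 satisfied
Unsatisfied: (2,3), (3,2), (4,0), (5,1) — 4 in total.

4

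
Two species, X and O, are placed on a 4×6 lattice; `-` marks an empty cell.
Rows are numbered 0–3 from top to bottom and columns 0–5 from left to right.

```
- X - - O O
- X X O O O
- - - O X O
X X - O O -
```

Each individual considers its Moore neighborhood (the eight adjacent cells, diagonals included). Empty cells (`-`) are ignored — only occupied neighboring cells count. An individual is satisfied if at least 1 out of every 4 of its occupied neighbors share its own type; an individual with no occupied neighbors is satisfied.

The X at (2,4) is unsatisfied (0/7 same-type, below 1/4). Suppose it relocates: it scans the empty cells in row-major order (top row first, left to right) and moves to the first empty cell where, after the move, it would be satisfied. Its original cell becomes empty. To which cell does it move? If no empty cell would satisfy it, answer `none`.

(0,0)

Vacating (2,4). Empty cells in order:
  (0,0): 2/2 same-type → satisfied — stop here.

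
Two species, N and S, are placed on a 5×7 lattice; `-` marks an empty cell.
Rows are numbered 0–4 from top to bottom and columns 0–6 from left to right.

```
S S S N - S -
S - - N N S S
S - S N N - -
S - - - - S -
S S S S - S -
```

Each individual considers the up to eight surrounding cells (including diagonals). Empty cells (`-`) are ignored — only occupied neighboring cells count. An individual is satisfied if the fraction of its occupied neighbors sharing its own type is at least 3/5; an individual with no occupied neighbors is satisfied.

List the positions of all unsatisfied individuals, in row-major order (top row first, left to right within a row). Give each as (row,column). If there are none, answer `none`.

(0,2), (1,5), (2,2), (3,5)

(0,0)S 2/2 ✓
(0,1)S 3/3 ✓
(0,2)S 1/3 ✗
(0,3)N 2/3 ✓
(0,5)S 2/3 ✓
(1,0)S 3/3 ✓
(1,3)N 4/6 ✓
(1,4)N 4/6 ✓
(1,5)S 2/4 ✗
(1,6)S 2/2 ✓
(2,0)S 2/2 ✓
(2,2)S 0/2 ✗
(2,3)N 3/4 ✓
(2,4)N 3/5 ✓
(3,0)S 3/3 ✓
(3,5)S 1/2 ✗
(4,0)S 2/2 ✓
(4,1)S 3/3 ✓
(4,2)S 2/2 ✓
(4,3)S 1/1 ✓
(4,5)S 1/1 ✓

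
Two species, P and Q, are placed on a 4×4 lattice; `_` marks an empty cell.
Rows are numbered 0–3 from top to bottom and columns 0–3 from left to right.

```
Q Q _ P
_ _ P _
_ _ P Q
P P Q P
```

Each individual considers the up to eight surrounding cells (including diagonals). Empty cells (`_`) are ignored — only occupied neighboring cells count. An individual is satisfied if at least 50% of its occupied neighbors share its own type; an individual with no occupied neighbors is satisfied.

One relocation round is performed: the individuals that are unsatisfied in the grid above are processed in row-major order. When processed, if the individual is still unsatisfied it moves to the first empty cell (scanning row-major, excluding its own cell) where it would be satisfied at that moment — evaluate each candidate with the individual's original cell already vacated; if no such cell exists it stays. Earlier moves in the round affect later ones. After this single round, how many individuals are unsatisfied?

0

Initially unsatisfied (in order): (2,3), (3,2), (3,3).
  (2,3) → (1,0).
  (3,2) → (1,1).
  (3,3): now satisfied by earlier moves; stays.
Resulting grid:
Q Q _ P
Q Q P _
_ _ P _
P P _ P
All satisfied now.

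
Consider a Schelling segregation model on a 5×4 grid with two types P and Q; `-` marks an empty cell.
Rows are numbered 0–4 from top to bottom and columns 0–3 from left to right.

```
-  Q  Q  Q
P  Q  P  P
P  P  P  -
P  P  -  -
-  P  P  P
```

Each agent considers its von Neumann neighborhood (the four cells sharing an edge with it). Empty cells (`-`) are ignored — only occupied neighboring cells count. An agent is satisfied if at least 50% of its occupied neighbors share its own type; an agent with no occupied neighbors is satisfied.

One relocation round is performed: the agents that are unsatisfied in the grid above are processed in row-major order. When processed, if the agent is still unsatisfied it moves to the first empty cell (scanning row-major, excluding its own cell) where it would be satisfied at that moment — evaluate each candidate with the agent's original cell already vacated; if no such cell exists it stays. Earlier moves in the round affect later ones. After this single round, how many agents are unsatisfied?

0

Initially unsatisfied (in order): (1,1).
  (1,1) → (0,0).
Resulting grid:
Q Q Q Q
P - P P
P P P -
P P - -
- P P P
All satisfied now.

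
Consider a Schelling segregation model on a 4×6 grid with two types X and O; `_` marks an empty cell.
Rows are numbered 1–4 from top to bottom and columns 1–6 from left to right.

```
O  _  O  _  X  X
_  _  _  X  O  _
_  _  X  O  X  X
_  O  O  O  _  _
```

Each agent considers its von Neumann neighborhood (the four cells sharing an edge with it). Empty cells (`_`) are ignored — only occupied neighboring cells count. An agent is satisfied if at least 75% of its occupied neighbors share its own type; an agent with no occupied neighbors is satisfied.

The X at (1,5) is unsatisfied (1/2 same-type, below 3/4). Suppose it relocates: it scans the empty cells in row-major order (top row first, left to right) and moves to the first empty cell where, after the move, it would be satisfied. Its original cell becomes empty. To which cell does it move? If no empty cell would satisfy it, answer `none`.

Vacating (1,5). Empty cells in order:
  (1,2): 0/2 same-type → still unsatisfied.
  (1,4): 1/2 same-type → still unsatisfied.
  (2,1): 0/1 same-type → still unsatisfied.
  (2,2): 0/0 same-type → satisfied — stop here.

(2,2)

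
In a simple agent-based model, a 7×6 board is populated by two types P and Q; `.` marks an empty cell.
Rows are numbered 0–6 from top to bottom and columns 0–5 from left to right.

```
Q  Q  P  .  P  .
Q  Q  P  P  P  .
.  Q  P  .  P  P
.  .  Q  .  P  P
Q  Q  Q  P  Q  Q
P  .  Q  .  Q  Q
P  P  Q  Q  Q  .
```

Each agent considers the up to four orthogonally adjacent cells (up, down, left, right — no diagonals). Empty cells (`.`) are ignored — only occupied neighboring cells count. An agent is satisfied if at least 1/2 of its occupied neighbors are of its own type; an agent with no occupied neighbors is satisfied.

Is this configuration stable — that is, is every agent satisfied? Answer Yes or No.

Row 0: (0,0)Q 2/2 ✓ · (0,1)Q 2/3 ✓ · (0,2)P 1/2 ✓ · (0,4)P 1/1 ✓
Row 1: (1,0)Q 2/2 ✓ · (1,1)Q 3/4 ✓ · (1,2)P 3/4 ✓ · (1,3)P 2/2 ✓ · (1,4)P 3/3 ✓
Row 2: (2,1)Q 1/2 ✓ · (2,2)P 1/3 ✗ · (2,4)P 3/3 ✓ · (2,5)P 2/2 ✓
Row 3: (3,2)Q 1/2 ✓ · (3,4)P 2/3 ✓ · (3,5)P 2/3 ✓
Row 4: (4,0)Q 1/2 ✓ · (4,1)Q 2/2 ✓ · (4,2)Q 3/4 ✓ · (4,3)P 0/2 ✗ · (4,4)Q 2/4 ✓ · (4,5)Q 2/3 ✓
Row 5: (5,0)P 1/2 ✓ · (5,2)Q 2/2 ✓ · (5,4)Q 3/3 ✓ · (5,5)Q 2/2 ✓
Row 6: (6,0)P 2/2 ✓ · (6,1)P 1/2 ✓ · (6,2)Q 2/3 ✓ · (6,3)Q 2/2 ✓ · (6,4)Q 2/2 ✓
For instance (2,2) has only 1/3 same-type neighbors, below 1/2.

No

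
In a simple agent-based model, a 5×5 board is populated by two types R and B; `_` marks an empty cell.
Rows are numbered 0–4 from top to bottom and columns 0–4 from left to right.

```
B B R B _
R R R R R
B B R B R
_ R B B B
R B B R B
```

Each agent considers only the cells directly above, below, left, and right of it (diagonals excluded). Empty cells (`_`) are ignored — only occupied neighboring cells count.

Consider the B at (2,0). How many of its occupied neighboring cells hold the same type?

1

Occupied neighbors of (2,0): (1,0)=R, (2,1)=B.
Same type (B): 1 of 2.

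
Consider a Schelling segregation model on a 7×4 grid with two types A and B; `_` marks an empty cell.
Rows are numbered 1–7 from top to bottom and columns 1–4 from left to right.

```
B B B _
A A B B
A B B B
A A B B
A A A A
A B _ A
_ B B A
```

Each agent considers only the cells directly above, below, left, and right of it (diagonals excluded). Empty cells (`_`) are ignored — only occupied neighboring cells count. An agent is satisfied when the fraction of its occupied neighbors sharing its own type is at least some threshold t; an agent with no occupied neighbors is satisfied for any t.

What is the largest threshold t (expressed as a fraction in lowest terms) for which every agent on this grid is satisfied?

1/4

Row 1: (1,1)B 1/2 · (1,2)B 2/3 · (1,3)B 2/2
Row 2: (2,1)A 2/3 · (2,2)A 1/4 · (2,3)B 3/4 · (2,4)B 2/2
Row 3: (3,1)A 2/3 · (3,2)B 1/4 · (3,3)B 4/4 · (3,4)B 3/3
Row 4: (4,1)A 3/3 · (4,2)A 2/4 · (4,3)B 2/4 · (4,4)B 2/3
Row 5: (5,1)A 3/3 · (5,2)A 3/4 · (5,3)A 2/3 · (5,4)A 2/3
Row 6: (6,1)A 1/2 · (6,2)B 1/3 · (6,4)A 2/2
Row 7: (7,2)B 2/2 · (7,3)B 1/2 · (7,4)A 1/2
The smallest same-type fraction is 1/4 at (2,2), which reduces to 1/4. Any threshold above that leaves this agent unsatisfied.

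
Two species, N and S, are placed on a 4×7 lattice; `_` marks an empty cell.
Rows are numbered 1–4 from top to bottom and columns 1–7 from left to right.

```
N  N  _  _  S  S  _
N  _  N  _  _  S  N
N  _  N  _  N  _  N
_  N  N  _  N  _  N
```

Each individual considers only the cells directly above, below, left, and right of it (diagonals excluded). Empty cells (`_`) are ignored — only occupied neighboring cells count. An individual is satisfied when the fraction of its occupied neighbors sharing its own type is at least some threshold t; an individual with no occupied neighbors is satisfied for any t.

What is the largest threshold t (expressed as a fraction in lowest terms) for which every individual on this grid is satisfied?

1/2

(1,1)N 2/2
(1,2)N 1/1
(1,5)S 1/1
(1,6)S 2/2
(2,1)N 2/2
(2,3)N 1/1
(2,6)S 1/2
(2,7)N 1/2
(3,1)N 1/1
(3,3)N 2/2
(3,5)N 1/1
(3,7)N 2/2
(4,2)N 1/1
(4,3)N 2/2
(4,5)N 1/1
(4,7)N 1/1
The smallest same-type fraction is 1/2 at (2,6), which reduces to 1/2. Any threshold above that leaves this individual unsatisfied.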